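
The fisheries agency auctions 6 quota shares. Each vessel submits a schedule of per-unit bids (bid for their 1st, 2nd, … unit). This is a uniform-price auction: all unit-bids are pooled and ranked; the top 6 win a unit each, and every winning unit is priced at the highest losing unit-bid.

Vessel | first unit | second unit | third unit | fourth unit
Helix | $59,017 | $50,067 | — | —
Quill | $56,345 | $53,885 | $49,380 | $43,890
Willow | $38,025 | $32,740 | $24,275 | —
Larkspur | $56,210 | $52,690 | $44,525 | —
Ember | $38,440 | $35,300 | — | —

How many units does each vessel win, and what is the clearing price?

All unit-bids, highest first — top 6: 59,017 (Helix-1), 56,345 (Quill-1), 56,210 (Larkspur-1), 53,885 (Quill-2), 52,690 (Larkspur-2), 50,067 (Helix-2)
The (k+1)-th unit-bid is $49,380.
Allocation: Helix 2, Larkspur 2, Quill 2.

Helix 2, Larkspur 2, Quill 2; clearing price $49,380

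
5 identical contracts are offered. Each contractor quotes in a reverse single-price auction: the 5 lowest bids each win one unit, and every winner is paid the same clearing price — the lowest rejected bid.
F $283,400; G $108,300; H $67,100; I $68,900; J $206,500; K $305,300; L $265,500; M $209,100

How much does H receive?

Sorting: 67,100 (H), 68,900 (I), 108,300 (G), 206,500 (J), 209,100 (M), 265,500 (L), 283,400 (F), …
Lowest 5: H, I, G, J, M.
Lowest unsuccessful bid: $265,500 → clearing price.
H wins → is paid $265,500.

H is paid $265,500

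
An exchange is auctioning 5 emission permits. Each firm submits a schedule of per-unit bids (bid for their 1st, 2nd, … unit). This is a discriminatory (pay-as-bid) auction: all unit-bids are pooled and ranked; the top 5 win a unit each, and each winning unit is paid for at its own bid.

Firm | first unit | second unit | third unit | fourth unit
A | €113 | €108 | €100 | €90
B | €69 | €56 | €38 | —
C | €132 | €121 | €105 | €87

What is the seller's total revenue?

Total revenue: €579

Merging the schedules and taking the best 5: 132 (C-1), 121 (C-2), 113 (A-1), 108 (A-2), 105 (C-3)
Next rejected bid: €100 (not a price — pay-as-bid).
Each winning unit pays its own bid.
Revenue = 132 + 121 + 113 + 108 + 105 = €579.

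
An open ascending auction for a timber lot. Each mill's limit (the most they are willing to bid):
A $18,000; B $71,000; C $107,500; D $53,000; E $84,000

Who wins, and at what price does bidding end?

Sorting limits: 107,500 (C) > 84,000 (E) > 71,000 (B) > 53,000 (D) > 18,000 (A)
Bidding ends when E exits at $84,000; C takes it.

C wins at $84,000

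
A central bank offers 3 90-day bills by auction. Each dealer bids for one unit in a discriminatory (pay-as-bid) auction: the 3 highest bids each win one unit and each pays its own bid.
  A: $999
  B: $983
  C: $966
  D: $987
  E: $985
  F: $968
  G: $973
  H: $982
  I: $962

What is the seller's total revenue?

Total revenue: $2,971

Ordering the bids: 999 (A), 987 (D), 985 (E), 983 (B), 982 (H), …
Top 3: A, D, E.
Total revenue = 999 + 987 + 985 = $2,971.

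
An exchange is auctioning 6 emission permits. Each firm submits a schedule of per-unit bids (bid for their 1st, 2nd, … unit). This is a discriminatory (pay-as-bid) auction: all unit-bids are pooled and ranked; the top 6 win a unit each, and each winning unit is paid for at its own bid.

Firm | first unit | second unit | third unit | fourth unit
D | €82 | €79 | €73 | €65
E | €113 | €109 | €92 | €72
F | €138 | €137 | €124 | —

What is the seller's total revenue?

Pooled unit-bids ranked (top 6): 138 (F-1), 137 (F-2), 124 (F-3), 113 (E-1), 109 (E-2), 92 (E-3)
Next rejected bid: €82 (not a price — pay-as-bid).
Each winning unit pays its own bid.
Revenue = 138 + 137 + 124 + 113 + 109 + 92 = €713.

Total revenue: €713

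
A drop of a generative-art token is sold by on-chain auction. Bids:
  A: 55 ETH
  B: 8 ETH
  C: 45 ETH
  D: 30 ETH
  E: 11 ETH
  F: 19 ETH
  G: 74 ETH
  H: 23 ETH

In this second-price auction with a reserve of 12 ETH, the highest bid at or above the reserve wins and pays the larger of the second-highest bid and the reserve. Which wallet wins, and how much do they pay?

G pays 55 ETH

Second-price auction with a reserve of 12 ETH: the highest bid at or above the reserve wins and pays the larger of the second-highest bid and the reserve.
Bids ranked: 74 (G) > 55 (A) > 45 (C) > 30 (D) > 23 (H) > 19 (F) > …
Highest eligible bid: G at 74 ETH.
max(second-highest 55 ETH, reserve 12 ETH) = 55 ETH; the reserve does not bind.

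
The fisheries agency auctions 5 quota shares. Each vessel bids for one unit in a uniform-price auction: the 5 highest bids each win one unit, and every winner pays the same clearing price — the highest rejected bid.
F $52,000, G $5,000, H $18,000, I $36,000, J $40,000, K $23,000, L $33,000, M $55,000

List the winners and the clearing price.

Ordering the bids: 55,000 (M), 52,000 (F), 40,000 (J), 36,000 (I), 33,000 (L), 23,000 (K), 18,000 (H), …
The 5 highest are M, F, J, I, L.
First losing bid is K's $23,000, which sets the uniform price.

M, F, J, I, L; each pays $23,000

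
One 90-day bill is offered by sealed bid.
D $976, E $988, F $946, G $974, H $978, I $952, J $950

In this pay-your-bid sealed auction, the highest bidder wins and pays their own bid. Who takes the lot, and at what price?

E pays $988

Pay-your-bid sealed auction: the highest bidder wins and pays their own bid.
Bids ranked: 988 (E) > 978 (H) > 976 (D) > 974 (G) > 952 (I) > 950 (J) > …
E has the highest bid and pays exactly that: $988.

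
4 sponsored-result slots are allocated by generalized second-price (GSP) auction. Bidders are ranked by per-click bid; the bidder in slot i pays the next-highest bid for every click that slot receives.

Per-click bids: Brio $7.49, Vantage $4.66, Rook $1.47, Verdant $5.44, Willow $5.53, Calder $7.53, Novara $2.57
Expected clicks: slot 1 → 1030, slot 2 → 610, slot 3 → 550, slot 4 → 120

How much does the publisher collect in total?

Ranked by bid: $7.53 (Calder) > $7.49 (Brio) > $5.53 (Willow) > $5.44 (Verdant) > $4.66 (Vantage) > …
Slot 1: Calder pays $7.49 × 1030 = $7714.70
Slot 2: Brio pays $5.53 × 610 = $3373.30
Slot 3: Willow pays $5.44 × 550 = $2992.00
Slot 4: Verdant pays $4.66 × 120 = $559.20
Total = $14639.20

Total revenue: $14639.20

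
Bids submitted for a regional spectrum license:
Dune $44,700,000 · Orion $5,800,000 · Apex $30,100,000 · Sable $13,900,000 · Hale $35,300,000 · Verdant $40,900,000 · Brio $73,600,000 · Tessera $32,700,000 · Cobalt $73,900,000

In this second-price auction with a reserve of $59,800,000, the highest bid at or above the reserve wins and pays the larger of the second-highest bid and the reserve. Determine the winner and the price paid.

Second-price auction with a reserve of $59,800,000: the highest bid at or above the reserve wins and pays the larger of the second-highest bid and the reserve.
Bids in order: 73,900,000 (Cobalt) > 73,600,000 (Brio) > 44,700,000 (Dune) > 40,900,000 (Verdant) > 35,300,000 (Hale) > 32,700,000 (Tessera) > …
Highest eligible bid: Cobalt at $73,900,000.
max(second-highest $73,600,000, reserve $59,800,000) = $73,600,000; the reserve does not bind.

Cobalt pays $73,600,000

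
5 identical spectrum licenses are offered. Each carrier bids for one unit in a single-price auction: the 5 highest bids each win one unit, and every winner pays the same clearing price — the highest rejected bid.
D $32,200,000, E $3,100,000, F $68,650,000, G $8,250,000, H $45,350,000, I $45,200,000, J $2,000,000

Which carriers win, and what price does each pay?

F, H, I, D, G; each pays $3,100,000

Sorting: 68,650,000 (F), 45,350,000 (H), 45,200,000 (I), 32,200,000 (D), 8,250,000 (G), 3,100,000 (E), 2,000,000 (J)
Winners (5 units): F, H, I, D, G.
Highest unsuccessful bid: $3,100,000 → clearing price.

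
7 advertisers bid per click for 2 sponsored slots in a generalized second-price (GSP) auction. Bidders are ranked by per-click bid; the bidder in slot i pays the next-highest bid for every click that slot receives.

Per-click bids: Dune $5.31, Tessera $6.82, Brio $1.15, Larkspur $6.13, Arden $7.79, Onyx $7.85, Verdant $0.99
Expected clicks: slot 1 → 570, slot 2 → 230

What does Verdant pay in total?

Verdant pays $0.00

Sorting advertisers: $7.85 (Onyx) > $7.79 (Arden) > $6.82 (Tessera) > …
Verdant ranks below slot 2 → no slot, pays nothing.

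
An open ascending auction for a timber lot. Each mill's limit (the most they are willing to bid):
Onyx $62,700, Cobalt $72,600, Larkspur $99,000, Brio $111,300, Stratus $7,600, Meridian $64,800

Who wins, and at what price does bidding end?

Brio wins at $99,000

Open ascending-bid auction: the price rises until one bidder remains; the winner pays the price at which the last rival dropped out.
Sorting limits: 111,300 (Brio) > 99,000 (Larkspur) > 72,600 (Cobalt) > 64,800 (Meridian) > 62,700 (Onyx) > 7,600 (Stratus)
Bidding ends when Larkspur exits at $99,000; Brio takes it.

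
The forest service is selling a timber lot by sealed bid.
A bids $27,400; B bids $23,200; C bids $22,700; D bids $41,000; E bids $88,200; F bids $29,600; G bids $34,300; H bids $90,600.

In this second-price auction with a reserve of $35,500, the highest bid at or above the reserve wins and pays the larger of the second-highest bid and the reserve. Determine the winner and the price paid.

Rule: the highest bid at or above the reserve wins and pays the larger of the second-highest bid and the reserve.
Bids in order: 90,600 (H) > 88,200 (E) > 41,000 (D) > 34,300 (G) > 29,600 (F) > 27,400 (A) > …
Highest eligible bid: H at $90,600.
max(second-highest $88,200, reserve $35,500) = $88,200; the reserve does not bind.

H pays $88,200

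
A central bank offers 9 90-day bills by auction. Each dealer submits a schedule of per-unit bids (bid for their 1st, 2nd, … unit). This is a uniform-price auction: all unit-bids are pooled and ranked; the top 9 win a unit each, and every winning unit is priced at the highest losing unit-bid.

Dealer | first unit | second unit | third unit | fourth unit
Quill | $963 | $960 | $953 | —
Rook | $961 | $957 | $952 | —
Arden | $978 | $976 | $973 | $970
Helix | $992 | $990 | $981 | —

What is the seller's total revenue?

Total revenue: $8,640

Pooled unit-bids ranked (top 9): 992 (Helix-1), 990 (Helix-2), 981 (Helix-3), 978 (Arden-1), 976 (Arden-2), 973 (Arden-3), 970 (Arden-4), 963 (Quill-1), 961 (Rook-1)
The (k+1)-th unit-bid is $960.
Allocation: Arden 4, Helix 3, Quill 1, Rook 1. Every unit priced at $960.
Revenue = 9 × 960 = $8,640.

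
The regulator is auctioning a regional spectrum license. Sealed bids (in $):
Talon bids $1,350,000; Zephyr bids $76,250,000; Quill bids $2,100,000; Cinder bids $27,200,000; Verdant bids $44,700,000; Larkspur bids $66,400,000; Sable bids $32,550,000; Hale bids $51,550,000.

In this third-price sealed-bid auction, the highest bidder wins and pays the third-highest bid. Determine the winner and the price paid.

Third-price sealed-bid auction: the highest bidder wins and pays the third-highest bid.
Bids ranked: 76,250,000 (Zephyr) > 66,400,000 (Larkspur) > 51,550,000 (Hale) > 44,700,000 (Verdant) > 32,550,000 (Sable) > 27,200,000 (Cinder) > …
Zephyr is highest; pays the third-highest bid, $51,550,000.

Zephyr pays $51,550,000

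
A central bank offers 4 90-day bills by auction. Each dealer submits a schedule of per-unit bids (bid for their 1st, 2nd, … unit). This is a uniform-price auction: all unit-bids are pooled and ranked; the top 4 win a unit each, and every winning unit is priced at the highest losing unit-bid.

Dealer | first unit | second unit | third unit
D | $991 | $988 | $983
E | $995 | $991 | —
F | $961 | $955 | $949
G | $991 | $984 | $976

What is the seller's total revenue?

Pooled unit-bids ranked (top 4): 995 (E-1), 991 (D-1), 991 (E-2), 991 (G-1)
First bid not allocated: $988.
Allocation: D 1, E 2, G 1. Every unit priced at $988.
Revenue = 4 × 988 = $3,952.

Total revenue: $3,952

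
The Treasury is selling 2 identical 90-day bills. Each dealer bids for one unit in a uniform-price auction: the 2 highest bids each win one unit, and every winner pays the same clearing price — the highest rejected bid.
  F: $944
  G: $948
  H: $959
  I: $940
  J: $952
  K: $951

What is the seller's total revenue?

Total revenue: $1,902

Ordering the bids: 959 (H), 952 (J), 951 (K), 948 (G), …
Top 2: H, J.
Highest unsuccessful bid: $951 → clearing price.
Total revenue = 2 × $951 = $1,902.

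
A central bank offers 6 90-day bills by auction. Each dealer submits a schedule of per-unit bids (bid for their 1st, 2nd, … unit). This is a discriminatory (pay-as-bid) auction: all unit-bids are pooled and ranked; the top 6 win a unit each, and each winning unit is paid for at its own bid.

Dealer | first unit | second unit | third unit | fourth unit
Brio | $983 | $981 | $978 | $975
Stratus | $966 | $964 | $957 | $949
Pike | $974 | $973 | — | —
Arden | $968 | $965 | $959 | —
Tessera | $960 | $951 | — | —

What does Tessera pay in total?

Tessera pays $0

Merging the schedules and taking the best 6: 983 (Brio-1), 981 (Brio-2), 978 (Brio-3), 975 (Brio-4), 974 (Pike-1), 973 (Pike-2)
Next rejected bid: $968 (not a price — pay-as-bid).
Tessera wins no units.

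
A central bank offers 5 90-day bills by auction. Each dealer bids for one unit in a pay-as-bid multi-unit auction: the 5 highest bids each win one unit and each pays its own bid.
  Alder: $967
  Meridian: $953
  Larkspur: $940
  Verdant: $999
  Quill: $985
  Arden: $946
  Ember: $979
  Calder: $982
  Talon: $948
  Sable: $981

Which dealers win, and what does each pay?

Verdant $999, Quill $985, Calder $982, Sable $981, Ember $979

Ordering the bids: 999 (Verdant), 985 (Quill), 982 (Calder), 981 (Sable), 979 (Ember), 967 (Alder), 953 (Meridian), …
Winners (5 units): Verdant, Quill, Calder, Sable, Ember.
Each winner pays its own bid: Verdant $999, Quill $985, Calder $982, Sable $981, Ember $979.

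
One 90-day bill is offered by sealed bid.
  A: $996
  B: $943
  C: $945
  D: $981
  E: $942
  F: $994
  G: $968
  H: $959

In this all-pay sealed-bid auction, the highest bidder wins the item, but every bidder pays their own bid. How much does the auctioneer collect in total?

Bids in order: 996 (A) > 994 (F) > 981 (D) > 968 (G) > 959 (H) > 945 (C) > …
Every bidder forfeits their bid regardless of winning.
Revenue = 996 + 943 + 945 + 981 + 942 + 994 + 968 + 959 = $7,728.

Total revenue: $7,728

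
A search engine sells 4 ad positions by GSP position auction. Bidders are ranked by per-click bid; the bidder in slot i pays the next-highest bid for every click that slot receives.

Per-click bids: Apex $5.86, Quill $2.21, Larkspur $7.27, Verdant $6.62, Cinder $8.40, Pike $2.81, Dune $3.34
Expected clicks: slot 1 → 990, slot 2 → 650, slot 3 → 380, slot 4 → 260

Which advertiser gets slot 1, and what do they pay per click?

Sorting advertisers: $8.40 (Cinder) > $7.27 (Larkspur) > $6.62 (Verdant) > $5.86 (Apex) > $3.34 (Dune) > …
Slot 1 goes to the first-ranked bidder, Cinder, who pays the next bid down: $7.27/click.

Cinder; $7.27 per click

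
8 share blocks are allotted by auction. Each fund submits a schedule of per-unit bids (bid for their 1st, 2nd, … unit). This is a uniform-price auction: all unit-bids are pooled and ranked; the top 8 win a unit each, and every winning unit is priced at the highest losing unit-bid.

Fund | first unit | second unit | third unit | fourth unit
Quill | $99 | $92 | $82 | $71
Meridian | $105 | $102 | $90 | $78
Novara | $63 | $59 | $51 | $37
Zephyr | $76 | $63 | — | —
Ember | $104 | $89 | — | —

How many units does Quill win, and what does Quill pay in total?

Quill: 3 units, pays $234

Pooled unit-bids ranked (top 8): 105 (Meridian-1), 104 (Ember-1), 102 (Meridian-2), 99 (Quill-1), 92 (Quill-2), 90 (Meridian-3), 89 (Ember-2), 82 (Quill-3)
First bid not allocated: $78.
Quill wins 3 unit(s) at $78 each.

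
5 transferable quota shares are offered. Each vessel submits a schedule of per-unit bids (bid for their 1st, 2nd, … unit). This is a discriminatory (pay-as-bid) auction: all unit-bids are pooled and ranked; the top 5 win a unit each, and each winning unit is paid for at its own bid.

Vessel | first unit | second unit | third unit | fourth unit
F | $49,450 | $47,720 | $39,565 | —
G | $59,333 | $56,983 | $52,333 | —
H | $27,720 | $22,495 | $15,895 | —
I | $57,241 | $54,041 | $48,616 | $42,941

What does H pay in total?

H pays $0

All unit-bids, highest first — top 5: 59,333 (G-1), 57,241 (I-1), 56,983 (G-2), 54,041 (I-2), 52,333 (G-3)
Next rejected bid: $49,450 (not a price — pay-as-bid).
H wins no units.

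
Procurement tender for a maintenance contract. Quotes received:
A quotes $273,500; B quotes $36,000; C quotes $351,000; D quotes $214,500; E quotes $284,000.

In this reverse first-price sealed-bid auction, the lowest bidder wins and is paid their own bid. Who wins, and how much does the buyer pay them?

B is paid $36,000

Bids in order: 36,000 (B) < 214,500 (D) < 273,500 (A) < 284,000 (E) < 351,000 (C)
First-price: B is paid what they bid, $36,000.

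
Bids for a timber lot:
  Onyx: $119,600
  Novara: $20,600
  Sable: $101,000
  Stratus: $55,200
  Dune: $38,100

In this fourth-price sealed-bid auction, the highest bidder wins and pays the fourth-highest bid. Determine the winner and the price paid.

Onyx pays $38,100

Bids in order: 119,600 (Onyx) > 101,000 (Sable) > 55,200 (Stratus) > 38,100 (Dune) > 20,600 (Novara)
Onyx wins; payment is bid #4 in the ranking = $38,100.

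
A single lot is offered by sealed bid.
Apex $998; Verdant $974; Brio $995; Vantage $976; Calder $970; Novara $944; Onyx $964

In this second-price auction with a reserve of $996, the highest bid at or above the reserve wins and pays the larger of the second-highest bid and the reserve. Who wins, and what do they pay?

Sorting bids: 998 (Apex) > 995 (Brio) > 976 (Vantage) > 974 (Verdant) > 970 (Calder) > 964 (Onyx) > …
Apex has the top bid at or above the reserve ($998).
Second-highest bid $995 is below the reserve $996, so the reserve binds → payment $996.

Apex pays $996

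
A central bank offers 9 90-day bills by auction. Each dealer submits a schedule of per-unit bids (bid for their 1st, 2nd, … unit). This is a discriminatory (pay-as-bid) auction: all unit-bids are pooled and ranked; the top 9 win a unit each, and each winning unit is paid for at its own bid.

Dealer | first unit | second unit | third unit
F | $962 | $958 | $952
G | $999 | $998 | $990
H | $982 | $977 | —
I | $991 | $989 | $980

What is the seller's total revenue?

Total revenue: $8,868

All unit-bids, highest first — top 9: 999 (G-1), 998 (G-2), 991 (I-1), 990 (G-3), 989 (I-2), 982 (H-1), 980 (I-3), 977 (H-2), 962 (F-1)
Next rejected bid: $958 (not a price — pay-as-bid).
Each winning unit pays its own bid.
Revenue = 999 + 998 + 991 + 990 + 989 + 982 + 980 + 977 + 962 = $8,868.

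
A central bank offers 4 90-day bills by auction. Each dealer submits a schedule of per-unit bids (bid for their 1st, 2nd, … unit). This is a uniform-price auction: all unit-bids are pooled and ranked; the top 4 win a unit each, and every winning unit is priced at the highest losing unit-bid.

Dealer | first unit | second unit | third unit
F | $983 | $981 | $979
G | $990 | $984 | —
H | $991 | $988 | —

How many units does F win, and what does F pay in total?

F: 0 units, pays $0

Merging the schedules and taking the best 4: 991 (H-1), 990 (G-1), 988 (H-2), 984 (G-2)
The (k+1)-th unit-bid is $983.
F wins 0 unit(s) at $983 each.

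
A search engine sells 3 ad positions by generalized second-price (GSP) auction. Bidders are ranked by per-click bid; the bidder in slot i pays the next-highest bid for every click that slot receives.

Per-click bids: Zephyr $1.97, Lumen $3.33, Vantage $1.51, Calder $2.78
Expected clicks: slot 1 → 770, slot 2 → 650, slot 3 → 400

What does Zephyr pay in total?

Ranked by bid: $3.33 (Lumen) > $2.78 (Calder) > $1.97 (Zephyr) > $1.51 (Vantage)
Zephyr holds slot 3 → pays next bid $1.51 × 400 clicks = $604.00.

Zephyr pays $604.00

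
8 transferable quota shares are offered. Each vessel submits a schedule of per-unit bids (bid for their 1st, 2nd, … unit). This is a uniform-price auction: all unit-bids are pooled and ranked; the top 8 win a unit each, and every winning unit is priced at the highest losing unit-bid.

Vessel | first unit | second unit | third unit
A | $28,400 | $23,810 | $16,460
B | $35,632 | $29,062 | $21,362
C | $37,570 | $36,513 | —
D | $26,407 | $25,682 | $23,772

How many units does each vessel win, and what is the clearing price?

Pooled unit-bids ranked (top 8): 37,570 (C-1), 36,513 (C-2), 35,632 (B-1), 29,062 (B-2), 28,400 (A-1), 26,407 (D-1), 25,682 (D-2), 23,810 (A-2)
The (k+1)-th unit-bid is $23,772.
Allocation: A 2, B 2, C 2, D 2.

A 2, B 2, C 2, D 2; clearing price $23,772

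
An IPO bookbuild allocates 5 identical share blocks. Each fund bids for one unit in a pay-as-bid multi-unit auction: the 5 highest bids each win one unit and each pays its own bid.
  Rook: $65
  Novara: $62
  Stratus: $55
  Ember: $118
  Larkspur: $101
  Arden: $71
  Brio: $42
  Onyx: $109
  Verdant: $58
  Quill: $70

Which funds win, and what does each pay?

Ember $118, Onyx $109, Larkspur $101, Arden $71, Quill $70

Bids ranked high→low: 118 (Ember), 109 (Onyx), 101 (Larkspur), 71 (Arden), 70 (Quill), 65 (Rook), 62 (Novara), …
The 5 highest are Ember, Onyx, Larkspur, Arden, Quill.
Each winner pays its own bid: Ember $118, Onyx $109, Larkspur $101, Arden $71, Quill $70.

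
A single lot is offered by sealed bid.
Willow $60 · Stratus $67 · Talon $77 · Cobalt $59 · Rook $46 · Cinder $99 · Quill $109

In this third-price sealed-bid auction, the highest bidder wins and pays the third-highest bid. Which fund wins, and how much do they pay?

Quill pays $77

Bids ranked: 109 (Quill) > 99 (Cinder) > 77 (Talon) > 67 (Stratus) > 60 (Willow) > 59 (Cobalt) > …
Quill is highest; pays the third-highest bid, $77.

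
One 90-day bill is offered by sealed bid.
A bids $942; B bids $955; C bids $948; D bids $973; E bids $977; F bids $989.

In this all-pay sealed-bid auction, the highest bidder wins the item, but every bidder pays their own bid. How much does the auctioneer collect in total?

All-pay sealed-bid auction: the highest bidder wins the item, but every bidder pays their own bid.
Sorting bids: 989 (F) > 977 (E) > 973 (D) > 955 (B) > 948 (C) > 942 (A)
F wins with the top bid; all bids are sunk regardless.
Every bidder forfeits their bid regardless of winning.
Revenue = 942 + 955 + 948 + 973 + 977 + 989 = $5,784.

Total revenue: $5,784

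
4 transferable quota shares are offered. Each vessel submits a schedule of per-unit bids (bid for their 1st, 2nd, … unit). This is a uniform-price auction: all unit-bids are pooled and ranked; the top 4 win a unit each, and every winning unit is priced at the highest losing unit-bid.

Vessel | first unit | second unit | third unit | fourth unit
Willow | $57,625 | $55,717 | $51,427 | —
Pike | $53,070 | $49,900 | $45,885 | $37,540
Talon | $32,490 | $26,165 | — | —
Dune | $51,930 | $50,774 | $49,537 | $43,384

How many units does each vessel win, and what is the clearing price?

Dune 1, Pike 1, Willow 2; clearing price $51,427

Merging the schedules and taking the best 4: 57,625 (Willow-1), 55,717 (Willow-2), 53,070 (Pike-1), 51,930 (Dune-1)
The (k+1)-th unit-bid is $51,427.
Allocation: Dune 1, Pike 1, Willow 2.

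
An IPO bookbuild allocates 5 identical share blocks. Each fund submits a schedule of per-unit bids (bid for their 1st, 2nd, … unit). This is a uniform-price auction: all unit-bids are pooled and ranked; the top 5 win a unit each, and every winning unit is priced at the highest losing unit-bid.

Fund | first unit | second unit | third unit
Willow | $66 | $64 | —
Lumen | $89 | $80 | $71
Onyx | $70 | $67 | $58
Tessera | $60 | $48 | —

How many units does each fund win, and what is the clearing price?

All unit-bids, highest first — top 5: 89 (Lumen-1), 80 (Lumen-2), 71 (Lumen-3), 70 (Onyx-1), 67 (Onyx-2)
Highest rejected unit-bid = $66.
Allocation: Lumen 3, Onyx 2.

Lumen 3, Onyx 2; clearing price $66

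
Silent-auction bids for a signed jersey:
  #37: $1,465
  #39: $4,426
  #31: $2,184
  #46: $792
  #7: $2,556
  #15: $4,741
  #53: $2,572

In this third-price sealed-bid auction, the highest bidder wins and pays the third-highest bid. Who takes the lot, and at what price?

Sorting bids: 4,741 (#15) > 4,426 (#39) > 2,572 (#53) > 2,556 (#7) > 2,184 (#31) > 1,465 (#37) > …
#15 wins; payment is bid #3 in the ranking = $2,572.

#15 pays $2,572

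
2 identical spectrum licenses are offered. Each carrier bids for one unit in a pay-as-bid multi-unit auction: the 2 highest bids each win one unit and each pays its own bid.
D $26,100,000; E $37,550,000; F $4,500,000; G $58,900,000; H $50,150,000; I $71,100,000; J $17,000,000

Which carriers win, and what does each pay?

I $71,100,000, G $58,900,000

Bids ranked high→low: 71,100,000 (I), 58,900,000 (G), 50,150,000 (H), 37,550,000 (E), …
The 2 highest are I, G.
Each winner pays its own bid: I $71,100,000, G $58,900,000.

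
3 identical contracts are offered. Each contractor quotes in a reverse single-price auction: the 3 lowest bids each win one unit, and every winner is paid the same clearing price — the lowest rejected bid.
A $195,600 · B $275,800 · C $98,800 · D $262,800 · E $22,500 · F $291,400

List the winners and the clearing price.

E, C, A; each is paid $262,800

Bids ranked low→high: 22,500 (E), 98,800 (C), 195,600 (A), 262,800 (D), 275,800 (B), …
The 3 lowest are E, C, A.
Clearing price = lowest rejected bid = $262,800.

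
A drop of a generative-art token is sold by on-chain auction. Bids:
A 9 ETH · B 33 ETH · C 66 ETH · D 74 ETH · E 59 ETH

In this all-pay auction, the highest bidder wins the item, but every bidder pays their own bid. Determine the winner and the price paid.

D pays 74 ETH

Sorting bids: 74 (D) > 66 (C) > 59 (E) > 33 (B) > 9 (A)
D wins with the top bid; all bids are sunk regardless.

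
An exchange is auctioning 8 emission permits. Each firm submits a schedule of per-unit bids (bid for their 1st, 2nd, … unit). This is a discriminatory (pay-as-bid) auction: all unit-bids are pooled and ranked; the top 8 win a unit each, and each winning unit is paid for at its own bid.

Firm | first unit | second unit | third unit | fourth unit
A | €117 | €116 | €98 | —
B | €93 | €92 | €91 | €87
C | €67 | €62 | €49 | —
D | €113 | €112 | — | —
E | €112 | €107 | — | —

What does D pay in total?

Merging the schedules and taking the best 8: 117 (A-1), 116 (A-2), 113 (D-1), 112 (D-2), 112 (E-1), 107 (E-2), 98 (A-3), 93 (B-1)
Next rejected bid: €92 (not a price — pay-as-bid).
D's winning unit-bids: 113 + 112 = €225.

D pays €225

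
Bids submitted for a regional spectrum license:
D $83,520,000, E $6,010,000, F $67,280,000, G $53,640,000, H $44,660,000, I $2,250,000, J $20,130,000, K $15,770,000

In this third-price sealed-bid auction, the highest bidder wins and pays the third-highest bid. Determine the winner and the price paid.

Bids ranked: 83,520,000 (D) > 67,280,000 (F) > 53,640,000 (G) > 44,660,000 (H) > 20,130,000 (J) > 15,770,000 (K) > …
D is highest; pays the third-highest bid, $53,640,000.

D pays $53,640,000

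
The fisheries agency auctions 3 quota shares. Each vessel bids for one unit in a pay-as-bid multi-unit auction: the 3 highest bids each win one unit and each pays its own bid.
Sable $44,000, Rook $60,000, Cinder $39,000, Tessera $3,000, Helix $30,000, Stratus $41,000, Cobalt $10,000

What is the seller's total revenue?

Bids ranked high→low: 60,000 (Rook), 44,000 (Sable), 41,000 (Stratus), 39,000 (Cinder), 30,000 (Helix), …
The 3 highest are Rook, Sable, Stratus.
Total revenue = 60,000 + 44,000 + 41,000 = $145,000.

Total revenue: $145,000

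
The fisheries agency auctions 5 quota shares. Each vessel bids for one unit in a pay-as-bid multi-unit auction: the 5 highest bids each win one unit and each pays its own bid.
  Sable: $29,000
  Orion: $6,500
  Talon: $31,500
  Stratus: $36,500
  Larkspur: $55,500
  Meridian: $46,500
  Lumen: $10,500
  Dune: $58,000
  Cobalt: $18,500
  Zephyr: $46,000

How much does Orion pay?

Orion pays $0

Bids ranked high→low: 58,000 (Dune), 55,500 (Larkspur), 46,500 (Meridian), 46,000 (Zephyr), 36,500 (Stratus), 31,500 (Talon), 29,000 (Sable), …
Winners (5 units): Dune, Larkspur, Meridian, Zephyr, Stratus.
Orion does not win → $0.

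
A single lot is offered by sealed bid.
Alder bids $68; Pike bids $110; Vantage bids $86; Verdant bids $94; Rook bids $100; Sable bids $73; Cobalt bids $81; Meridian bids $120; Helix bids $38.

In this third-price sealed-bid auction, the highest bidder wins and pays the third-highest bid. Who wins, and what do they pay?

Meridian pays $100

Rule: the highest bidder wins and pays the third-highest bid.
Bids in order: 120 (Meridian) > 110 (Pike) > 100 (Rook) > 94 (Verdant) > 86 (Vantage) > 81 (Cobalt) > …
Meridian is highest; pays the third-highest bid, $100.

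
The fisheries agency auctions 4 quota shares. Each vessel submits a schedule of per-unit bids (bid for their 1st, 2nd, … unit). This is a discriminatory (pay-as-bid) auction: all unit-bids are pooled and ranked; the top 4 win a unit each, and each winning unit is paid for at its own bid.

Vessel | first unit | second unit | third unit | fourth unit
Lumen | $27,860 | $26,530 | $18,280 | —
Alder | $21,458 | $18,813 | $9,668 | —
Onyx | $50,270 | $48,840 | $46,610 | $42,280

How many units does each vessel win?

Onyx 4

Merging the schedules and taking the best 4: 50,270 (Onyx-1), 48,840 (Onyx-2), 46,610 (Onyx-3), 42,280 (Onyx-4)
Next rejected bid: $27,860 (not a price — pay-as-bid).
Allocation: Onyx 4.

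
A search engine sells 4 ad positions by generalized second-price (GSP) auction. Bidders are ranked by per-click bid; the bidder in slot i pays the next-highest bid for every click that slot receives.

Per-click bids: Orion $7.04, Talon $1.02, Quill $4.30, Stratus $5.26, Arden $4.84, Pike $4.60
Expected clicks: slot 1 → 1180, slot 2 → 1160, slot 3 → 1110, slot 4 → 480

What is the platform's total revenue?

Per-click bids in order: $7.04 (Orion) > $5.26 (Stratus) > $4.84 (Arden) > $4.60 (Pike) > $4.30 (Quill) > …
Slot 1: Orion pays $5.26 × 1180 = $6206.80
Slot 2: Stratus pays $4.84 × 1160 = $5614.40
Slot 3: Arden pays $4.60 × 1110 = $5106.00
Slot 4: Pike pays $4.30 × 480 = $2064.00
Total = $18991.20

Total revenue: $18991.20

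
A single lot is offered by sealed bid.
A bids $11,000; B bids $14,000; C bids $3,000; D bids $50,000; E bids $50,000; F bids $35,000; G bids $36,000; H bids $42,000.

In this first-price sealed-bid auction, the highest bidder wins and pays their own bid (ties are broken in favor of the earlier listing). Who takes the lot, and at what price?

D pays $50,000

Bids ranked: 50,000 (D) > 50,000 (E) > 42,000 (H) > 36,000 (G) > 35,000 (F) > 14,000 (B) > …
Tie at $50,000 → D wins by tie-break.
D has the highest bid and pays exactly that: $50,000.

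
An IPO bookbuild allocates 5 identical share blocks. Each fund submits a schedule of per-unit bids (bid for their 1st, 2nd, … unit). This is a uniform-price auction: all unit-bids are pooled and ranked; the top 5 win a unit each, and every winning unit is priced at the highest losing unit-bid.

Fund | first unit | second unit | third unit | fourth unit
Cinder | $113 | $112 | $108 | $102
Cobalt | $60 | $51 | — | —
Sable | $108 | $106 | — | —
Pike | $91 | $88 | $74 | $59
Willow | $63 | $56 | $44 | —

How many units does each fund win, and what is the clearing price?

Cinder 3, Sable 2; clearing price $102

Pooled unit-bids ranked (top 5): 113 (Cinder-1), 112 (Cinder-2), 108 (Cinder-3), 108 (Sable-1), 106 (Sable-2)
Highest rejected unit-bid = $102.
Allocation: Cinder 3, Sable 2.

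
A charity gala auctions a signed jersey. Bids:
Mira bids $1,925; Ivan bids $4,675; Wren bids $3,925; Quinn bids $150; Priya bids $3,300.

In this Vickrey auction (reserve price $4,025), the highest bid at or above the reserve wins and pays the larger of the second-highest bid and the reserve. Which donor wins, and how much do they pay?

Rule: the highest bid at or above the reserve wins and pays the larger of the second-highest bid and the reserve.
Bids in order: 4,675 (Ivan) > 3,925 (Wren) > 3,300 (Priya) > 1,925 (Mira) > 150 (Quinn)
Ivan has the top bid at or above the reserve ($4,675).
max(second-highest $3,925, reserve $4,025) = $4,025.

Ivan pays $4,025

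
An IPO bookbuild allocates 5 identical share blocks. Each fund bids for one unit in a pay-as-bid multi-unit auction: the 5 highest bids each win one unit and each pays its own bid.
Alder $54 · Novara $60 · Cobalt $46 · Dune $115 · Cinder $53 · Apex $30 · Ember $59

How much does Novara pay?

Ordering the bids: 115 (Dune), 60 (Novara), 59 (Ember), 54 (Alder), 53 (Cinder), 46 (Cobalt), 30 (Apex)
Winners (5 units): Dune, Novara, Ember, Alder, Cinder.
Novara wins → own bid $60.

Novara pays $60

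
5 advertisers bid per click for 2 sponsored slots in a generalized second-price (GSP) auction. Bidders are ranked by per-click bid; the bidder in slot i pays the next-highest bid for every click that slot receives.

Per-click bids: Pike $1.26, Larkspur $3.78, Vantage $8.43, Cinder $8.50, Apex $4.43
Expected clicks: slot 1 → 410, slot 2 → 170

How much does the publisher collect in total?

Per-click bids in order: $8.50 (Cinder) > $8.43 (Vantage) > $4.43 (Apex) > …
Slot 1: Cinder pays $8.43 × 410 = $3456.30
Slot 2: Vantage pays $4.43 × 170 = $753.10
Total = $4209.40

Total revenue: $4209.40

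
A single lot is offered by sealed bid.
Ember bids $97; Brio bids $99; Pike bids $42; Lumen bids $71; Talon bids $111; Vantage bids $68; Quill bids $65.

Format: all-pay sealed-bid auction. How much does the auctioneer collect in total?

Total revenue: $553

Sorting bids: 111 (Talon) > 99 (Brio) > 97 (Ember) > 71 (Lumen) > 68 (Vantage) > 65 (Quill) > …
Every bidder forfeits their bid regardless of winning.
Revenue = 97 + 99 + 42 + 71 + 111 + 68 + 65 = $553.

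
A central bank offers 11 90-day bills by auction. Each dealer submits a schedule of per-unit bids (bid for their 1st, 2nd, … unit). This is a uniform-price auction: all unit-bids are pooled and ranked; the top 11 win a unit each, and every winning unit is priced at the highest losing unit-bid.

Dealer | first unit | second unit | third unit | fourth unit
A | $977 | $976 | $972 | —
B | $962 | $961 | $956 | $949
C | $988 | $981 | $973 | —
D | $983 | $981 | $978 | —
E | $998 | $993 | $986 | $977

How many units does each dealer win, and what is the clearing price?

A 2, C 2, D 3, E 4; clearing price $973

All unit-bids, highest first — top 11: 998 (E-1), 993 (E-2), 988 (C-1), 986 (E-3), 983 (D-1), 981 (C-2), 981 (D-2), 978 (D-3), 977 (A-1), 977 (E-4), 976 (A-2)
The (k+1)-th unit-bid is $973.
Allocation: A 2, C 2, D 3, E 4.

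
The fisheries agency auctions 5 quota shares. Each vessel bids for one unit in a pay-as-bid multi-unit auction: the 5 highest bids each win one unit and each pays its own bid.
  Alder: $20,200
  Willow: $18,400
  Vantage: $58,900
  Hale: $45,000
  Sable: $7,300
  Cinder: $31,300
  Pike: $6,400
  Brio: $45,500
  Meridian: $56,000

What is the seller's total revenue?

Total revenue: $236,700

Sorting: 58,900 (Vantage), 56,000 (Meridian), 45,500 (Brio), 45,000 (Hale), 31,300 (Cinder), 20,200 (Alder), 18,400 (Willow), …
The 5 highest are Vantage, Meridian, Brio, Hale, Cinder.
Total revenue = 58,900 + 56,000 + 45,500 + 45,000 + 31,300 = $236,700.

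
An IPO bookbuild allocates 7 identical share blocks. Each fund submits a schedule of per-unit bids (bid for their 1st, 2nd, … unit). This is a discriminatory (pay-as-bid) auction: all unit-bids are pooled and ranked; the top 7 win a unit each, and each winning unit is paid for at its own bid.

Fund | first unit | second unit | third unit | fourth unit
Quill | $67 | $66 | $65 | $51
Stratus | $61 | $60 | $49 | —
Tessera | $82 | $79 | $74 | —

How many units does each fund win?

Quill 3, Stratus 1, Tessera 3

Merging the schedules and taking the best 7: 82 (Tessera-1), 79 (Tessera-2), 74 (Tessera-3), 67 (Quill-1), 66 (Quill-2), 65 (Quill-3), 61 (Stratus-1)
Next rejected bid: $60 (not a price — pay-as-bid).
Allocation: Quill 3, Stratus 1, Tessera 3.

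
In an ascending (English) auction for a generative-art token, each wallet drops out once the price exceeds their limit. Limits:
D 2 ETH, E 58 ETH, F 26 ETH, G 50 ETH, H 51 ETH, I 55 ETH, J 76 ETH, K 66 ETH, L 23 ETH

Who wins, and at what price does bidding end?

J wins at 66 ETH

Limits in order: 76 (J) > 66 (K) > 58 (E) > 55 (I) > 51 (H) > 50 (G) > …
Bidding ends when K exits at 66 ETH; J takes it.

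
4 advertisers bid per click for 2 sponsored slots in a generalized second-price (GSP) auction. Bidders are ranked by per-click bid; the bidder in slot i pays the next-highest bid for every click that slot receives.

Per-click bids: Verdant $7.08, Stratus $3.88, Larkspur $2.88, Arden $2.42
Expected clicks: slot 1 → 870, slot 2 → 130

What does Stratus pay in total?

Stratus pays $374.40

Ranked by bid: $7.08 (Verdant) > $3.88 (Stratus) > $2.88 (Larkspur) > …
Stratus holds slot 2 → pays next bid $2.88 × 130 clicks = $374.40.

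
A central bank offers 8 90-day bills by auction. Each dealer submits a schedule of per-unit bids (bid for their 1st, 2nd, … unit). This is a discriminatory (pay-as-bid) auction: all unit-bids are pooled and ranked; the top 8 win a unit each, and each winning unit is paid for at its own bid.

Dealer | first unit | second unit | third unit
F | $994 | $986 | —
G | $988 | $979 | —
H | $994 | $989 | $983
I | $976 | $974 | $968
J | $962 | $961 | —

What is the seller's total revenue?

Total revenue: $7,889

Pooled unit-bids ranked (top 8): 994 (F-1), 994 (H-1), 989 (H-2), 988 (G-1), 986 (F-2), 983 (H-3), 979 (G-2), 976 (I-1)
Next rejected bid: $974 (not a price — pay-as-bid).
Each winning unit pays its own bid.
Revenue = 994 + 994 + 989 + 988 + 986 + 983 + 979 + 976 = $7,889.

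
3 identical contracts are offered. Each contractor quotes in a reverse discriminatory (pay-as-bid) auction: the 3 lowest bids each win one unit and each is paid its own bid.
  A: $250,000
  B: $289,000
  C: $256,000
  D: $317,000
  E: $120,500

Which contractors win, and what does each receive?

Ordering the bids: 120,500 (E), 250,000 (A), 256,000 (C), 289,000 (B), 317,000 (D)
Lowest 3: E, A, C.
Each winner is paid its own bid: E $120,500, A $250,000, C $256,000.

E $120,500, A $250,000, C $256,000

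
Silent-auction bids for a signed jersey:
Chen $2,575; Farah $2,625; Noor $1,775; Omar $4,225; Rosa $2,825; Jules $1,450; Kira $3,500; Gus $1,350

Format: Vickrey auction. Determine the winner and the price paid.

Bids ranked: 4,225 (Omar) > 3,500 (Kira) > 2,825 (Rosa) > 2,625 (Farah) > 2,575 (Chen) > 1,775 (Noor) > …
Second-price: Omar pays Kira's bid of $3,500.

Omar pays $3,500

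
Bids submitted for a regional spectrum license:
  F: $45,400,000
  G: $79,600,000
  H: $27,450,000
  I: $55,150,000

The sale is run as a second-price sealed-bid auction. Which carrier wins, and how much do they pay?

Bids in order: 79,600,000 (G) > 55,150,000 (I) > 45,400,000 (F) > 27,450,000 (H)
G is highest; pays the second-highest bid, $55,150,000.

G pays $55,150,000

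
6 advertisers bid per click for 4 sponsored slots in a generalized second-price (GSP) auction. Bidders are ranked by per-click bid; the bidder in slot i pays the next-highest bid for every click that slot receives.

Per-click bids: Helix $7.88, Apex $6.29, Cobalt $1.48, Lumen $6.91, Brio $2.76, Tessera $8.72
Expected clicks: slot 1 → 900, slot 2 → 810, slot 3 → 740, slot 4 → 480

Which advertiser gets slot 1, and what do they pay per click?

Tessera; $7.88 per click

Ranked by bid: $8.72 (Tessera) > $7.88 (Helix) > $6.91 (Lumen) > $6.29 (Apex) > $2.76 (Brio) > …
Slot 1 goes to the first-ranked bidder, Tessera, who pays the next bid down: $7.88/click.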